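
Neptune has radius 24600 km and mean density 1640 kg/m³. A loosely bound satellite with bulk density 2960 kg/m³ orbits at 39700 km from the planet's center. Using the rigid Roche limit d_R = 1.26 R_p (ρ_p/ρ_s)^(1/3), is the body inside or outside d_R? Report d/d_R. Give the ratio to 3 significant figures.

d_R = 1.26 × (24600 km) × (1640/2960)^(1/3) = 25460 km
d/d_R = (39700) / (25460) = 1.56
Since d/d_R > 1, the body is outside the Roche limit.

outside; d/d_R ≈ 1.56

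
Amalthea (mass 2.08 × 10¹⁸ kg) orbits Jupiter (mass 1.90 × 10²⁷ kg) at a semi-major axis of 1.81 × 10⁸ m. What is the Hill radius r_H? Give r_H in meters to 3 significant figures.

r_H ≈ a (m/3M)^(1/3)
    = (1.81 × 10⁸) × (2.08 × 10¹⁸ / (3 × 1.90 × 10²⁷))^(1/3)
    = 1.29 × 10⁵ m

1.29 × 10⁵ m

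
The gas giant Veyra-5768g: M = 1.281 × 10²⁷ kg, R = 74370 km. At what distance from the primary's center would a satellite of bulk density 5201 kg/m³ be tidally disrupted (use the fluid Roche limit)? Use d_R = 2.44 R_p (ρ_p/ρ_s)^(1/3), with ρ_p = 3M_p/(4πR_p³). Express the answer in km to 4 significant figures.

94880 km

ρ_p = 3M_p/(4πR_p³) = 3 × (1.281 × 10²⁷) / (4π × (7.437 × 10⁷ m)³) = 743.5 kg/m³
d_R = 2.44 × 74370 km × (743.5/5201)^(1/3)
    = 94880 km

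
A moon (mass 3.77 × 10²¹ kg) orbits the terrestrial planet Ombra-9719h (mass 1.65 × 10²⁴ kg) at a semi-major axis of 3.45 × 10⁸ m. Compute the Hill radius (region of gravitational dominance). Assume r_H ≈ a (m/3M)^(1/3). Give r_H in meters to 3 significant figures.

r_H ≈ a (m/3M)^(1/3)
    = (3.45 × 10⁸) × (3.77 × 10²¹ / (3 × 1.65 × 10²⁴))^(1/3)
    = 3.15 × 10⁷ m

3.15 × 10⁷ m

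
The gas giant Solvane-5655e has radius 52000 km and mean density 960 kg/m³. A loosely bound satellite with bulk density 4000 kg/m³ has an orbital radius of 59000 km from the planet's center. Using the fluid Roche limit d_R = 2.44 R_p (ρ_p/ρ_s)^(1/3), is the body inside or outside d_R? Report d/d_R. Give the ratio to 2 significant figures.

inside; d/d_R ≈ 0.75

d_R = 2.44 × (52000 km) × (960/4000)^(1/3) = 78850 km
d/d_R = (59000) / (78850) = 0.75
Since d/d_R < 1, the body is inside the Roche limit.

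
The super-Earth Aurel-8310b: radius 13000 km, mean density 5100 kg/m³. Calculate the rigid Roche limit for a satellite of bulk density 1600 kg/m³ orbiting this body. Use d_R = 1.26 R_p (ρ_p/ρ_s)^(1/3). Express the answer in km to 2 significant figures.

24000 km

d_R = 1.26 × 13000 km × (5100/1600)^(1/3)
    = 24000 km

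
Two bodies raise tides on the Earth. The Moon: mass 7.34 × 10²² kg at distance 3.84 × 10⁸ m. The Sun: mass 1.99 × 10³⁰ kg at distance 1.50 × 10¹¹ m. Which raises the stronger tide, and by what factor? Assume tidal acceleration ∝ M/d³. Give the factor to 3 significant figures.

The Moon, by a factor of ≈ 2.20

The tide-raising term goes as M/d³ (the gradient of a 1/d² field).
The Moon: (7.34 × 10²²) / (3.84 × 10⁸)³ = 1.296 × 10⁻³
The Sun: (1.99 × 10³⁰) / (1.50 × 10¹¹)³ = 5.896 × 10⁻⁴
Ratio (larger/smaller) = 2.20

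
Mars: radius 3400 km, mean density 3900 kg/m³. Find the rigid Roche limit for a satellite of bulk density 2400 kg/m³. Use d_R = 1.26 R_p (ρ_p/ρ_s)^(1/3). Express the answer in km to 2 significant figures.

d_R = 1.26 × 3400 km × (3900/2400)^(1/3)
    = 5000 km

5000 km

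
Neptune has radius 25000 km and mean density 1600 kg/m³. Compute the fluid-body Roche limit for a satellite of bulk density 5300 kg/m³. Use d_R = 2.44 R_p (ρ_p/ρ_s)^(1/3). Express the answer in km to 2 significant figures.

41000 km

d_R = 2.44 × 25000 km × (1600/5300)^(1/3)
    = 41000 km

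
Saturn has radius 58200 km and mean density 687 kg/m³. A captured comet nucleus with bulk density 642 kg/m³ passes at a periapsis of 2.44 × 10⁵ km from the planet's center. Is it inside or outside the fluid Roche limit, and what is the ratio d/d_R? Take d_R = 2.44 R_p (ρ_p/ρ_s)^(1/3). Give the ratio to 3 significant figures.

outside; d/d_R ≈ 1.68

d_R = 2.44 × (58200 km) × (687/642)^(1/3) = 1.453 × 10⁵ km
d/d_R = (2.44 × 10⁵) / (1.453 × 10⁵) = 1.68
Since d/d_R > 1, the body is outside the Roche limit.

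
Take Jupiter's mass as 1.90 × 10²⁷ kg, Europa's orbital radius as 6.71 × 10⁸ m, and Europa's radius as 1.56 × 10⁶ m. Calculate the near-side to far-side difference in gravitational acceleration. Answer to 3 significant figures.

Δa = 4GMr/d³
   = 4 × (6.674 × 10⁻¹¹) × (1.90 × 10²⁷) × (1.56 × 10⁶) / (6.71 × 10⁸)³
   = 2.62 × 10⁻³ m/s²

2.62 × 10⁻³ m/s²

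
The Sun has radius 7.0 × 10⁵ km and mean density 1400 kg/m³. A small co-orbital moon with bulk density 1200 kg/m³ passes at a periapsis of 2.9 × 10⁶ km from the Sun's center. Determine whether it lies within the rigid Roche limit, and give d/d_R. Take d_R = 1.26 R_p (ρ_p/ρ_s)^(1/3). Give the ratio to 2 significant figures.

d_R = 1.26 × (7.0 × 10⁵ km) × (1400/1200)^(1/3) = 9.285 × 10⁵ km
d/d_R = (2.9 × 10⁶) / (9.285 × 10⁵) = 3.1
Since d/d_R > 1, the body is outside the Roche limit.

outside; d/d_R ≈ 3.1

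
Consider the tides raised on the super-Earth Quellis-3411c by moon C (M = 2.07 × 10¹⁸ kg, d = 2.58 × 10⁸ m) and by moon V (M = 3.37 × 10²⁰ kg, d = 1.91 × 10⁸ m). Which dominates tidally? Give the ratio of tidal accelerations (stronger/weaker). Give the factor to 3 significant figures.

Compare M/d³ for the two perturbers:
Moon C: (2.07 × 10¹⁸) / (2.58 × 10⁸)³ = 1.205 × 10⁻⁷
Moon V: (3.37 × 10²⁰) / (1.91 × 10⁸)³ = 4.836 × 10⁻⁵
Ratio (larger/smaller) = 401

Moon V, by a factor of ≈ 401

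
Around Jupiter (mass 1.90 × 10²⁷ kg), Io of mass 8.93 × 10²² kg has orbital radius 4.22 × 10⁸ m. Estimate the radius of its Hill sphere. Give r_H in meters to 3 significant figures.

1.06 × 10⁷ m

r_H ≈ a (m/3M)^(1/3)
    = (4.22 × 10⁸) × (8.93 × 10²² / (3 × 1.90 × 10²⁷))^(1/3)
    = 1.06 × 10⁷ m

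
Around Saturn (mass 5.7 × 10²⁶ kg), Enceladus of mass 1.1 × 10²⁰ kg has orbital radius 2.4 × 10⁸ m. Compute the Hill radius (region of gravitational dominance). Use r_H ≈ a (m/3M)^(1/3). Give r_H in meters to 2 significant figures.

r_H ≈ a (m/3M)^(1/3)
    = (2.4 × 10⁸) × (1.1 × 10²⁰ / (3 × 5.7 × 10²⁶))^(1/3)
    = 9.6 × 10⁵ m

9.6 × 10⁵ m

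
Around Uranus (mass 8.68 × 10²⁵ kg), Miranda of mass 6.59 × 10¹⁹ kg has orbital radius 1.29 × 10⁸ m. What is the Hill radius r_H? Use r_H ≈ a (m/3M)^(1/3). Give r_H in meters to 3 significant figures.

r_H ≈ a (m/3M)^(1/3)
    = (1.29 × 10⁸) × (6.59 × 10¹⁹ / (3 × 8.68 × 10²⁵))^(1/3)
    = 8.16 × 10⁵ m

8.16 × 10⁵ m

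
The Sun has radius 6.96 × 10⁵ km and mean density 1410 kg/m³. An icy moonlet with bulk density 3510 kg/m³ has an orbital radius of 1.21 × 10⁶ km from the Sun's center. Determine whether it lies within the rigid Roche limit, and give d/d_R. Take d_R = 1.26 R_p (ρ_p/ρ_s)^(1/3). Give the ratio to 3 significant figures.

outside; d/d_R ≈ 1.87

d_R = 1.26 × (6.96 × 10⁵ km) × (1410/3510)^(1/3) = 6.471 × 10⁵ km
d/d_R = (1.21 × 10⁶) / (6.471 × 10⁵) = 1.87
Since d/d_R > 1, the body is outside the Roche limit.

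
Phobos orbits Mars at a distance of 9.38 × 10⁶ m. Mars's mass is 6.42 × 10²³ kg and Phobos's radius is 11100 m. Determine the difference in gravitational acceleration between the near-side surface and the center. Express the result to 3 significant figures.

Δg = 2GMr/d³
   = 2 × (6.674 × 10⁻¹¹) × (6.42 × 10²³) × (11100) / (9.38 × 10⁶)³
   = 1.15 × 10⁻³ m/s²

1.15 × 10⁻³ m/s²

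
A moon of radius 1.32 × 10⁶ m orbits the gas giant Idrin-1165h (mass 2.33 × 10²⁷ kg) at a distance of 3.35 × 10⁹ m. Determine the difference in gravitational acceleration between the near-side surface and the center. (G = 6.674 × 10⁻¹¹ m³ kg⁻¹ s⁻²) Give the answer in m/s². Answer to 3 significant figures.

1.09 × 10⁻⁵ m/s²

The tidal stretch is the gradient of GM/d² times the body's extent r, hence the 1/d³ dependence.
Δg = 2GMr/d³
   = 2 × (6.674 × 10⁻¹¹) × (2.33 × 10²⁷) × (1.32 × 10⁶) / (3.35 × 10⁹)³
   = 1.09 × 10⁻⁵ m/s²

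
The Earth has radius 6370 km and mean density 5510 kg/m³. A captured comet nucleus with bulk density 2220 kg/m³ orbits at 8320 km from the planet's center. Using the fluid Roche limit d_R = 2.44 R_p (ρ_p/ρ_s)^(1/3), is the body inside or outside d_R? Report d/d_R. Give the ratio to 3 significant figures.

d_R = 2.44 × (6370 km) × (5510/2220)^(1/3) = 21040 km
d/d_R = (8320) / (21040) = 0.395
Since d/d_R < 1, the body is inside the Roche limit.

inside; d/d_R ≈ 0.395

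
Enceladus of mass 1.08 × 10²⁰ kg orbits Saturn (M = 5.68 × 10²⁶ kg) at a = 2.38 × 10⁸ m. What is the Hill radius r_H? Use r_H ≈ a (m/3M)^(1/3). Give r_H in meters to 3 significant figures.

9.49 × 10⁵ m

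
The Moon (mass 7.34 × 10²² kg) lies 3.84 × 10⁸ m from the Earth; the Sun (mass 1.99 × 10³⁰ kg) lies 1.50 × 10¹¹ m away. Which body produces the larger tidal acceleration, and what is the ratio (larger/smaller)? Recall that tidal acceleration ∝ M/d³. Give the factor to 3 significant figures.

The Moon, by a factor of ≈ 2.20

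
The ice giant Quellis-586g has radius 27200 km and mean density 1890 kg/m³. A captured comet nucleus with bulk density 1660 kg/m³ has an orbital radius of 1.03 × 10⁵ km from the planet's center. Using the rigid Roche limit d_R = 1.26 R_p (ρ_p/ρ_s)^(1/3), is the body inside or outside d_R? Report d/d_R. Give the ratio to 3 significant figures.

outside; d/d_R ≈ 2.88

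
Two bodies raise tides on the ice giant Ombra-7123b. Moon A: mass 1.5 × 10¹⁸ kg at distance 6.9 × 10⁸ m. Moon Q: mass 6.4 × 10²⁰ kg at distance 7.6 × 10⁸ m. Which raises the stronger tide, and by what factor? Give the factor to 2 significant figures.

Compare M/d³ for the two perturbers:
Moon A: (1.5 × 10¹⁸) / (6.9 × 10⁸)³ = 4.566 × 10⁻⁹
Moon Q: (6.4 × 10²⁰) / (7.6 × 10⁸)³ = 1.458 × 10⁻⁶
Ratio (larger/smaller) = 320

Moon Q, by a factor of ≈ 320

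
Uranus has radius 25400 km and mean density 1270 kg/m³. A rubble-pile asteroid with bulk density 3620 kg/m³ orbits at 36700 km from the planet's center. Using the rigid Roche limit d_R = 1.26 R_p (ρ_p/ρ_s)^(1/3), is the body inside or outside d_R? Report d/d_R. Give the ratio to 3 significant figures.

d_R = 1.26 × (25400 km) × (1270/3620)^(1/3) = 22570 km
d/d_R = (36700) / (22570) = 1.63
Since d/d_R > 1, the body is outside the Roche limit.

outside; d/d_R ≈ 1.63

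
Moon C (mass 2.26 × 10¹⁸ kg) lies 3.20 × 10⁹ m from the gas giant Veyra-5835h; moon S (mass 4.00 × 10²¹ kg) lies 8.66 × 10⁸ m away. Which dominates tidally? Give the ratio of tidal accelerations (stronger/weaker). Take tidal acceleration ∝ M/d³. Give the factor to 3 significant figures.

The tide-raising term goes as M/d³ (the gradient of a 1/d² field).
Moon C: (2.26 × 10¹⁸) / (3.20 × 10⁹)³ = 6.897 × 10⁻¹¹
Moon S: (4.00 × 10²¹) / (8.66 × 10⁸)³ = 6.159 × 10⁻⁶
Ratio (larger/smaller) = 89300

Moon S, by a factor of ≈ 89300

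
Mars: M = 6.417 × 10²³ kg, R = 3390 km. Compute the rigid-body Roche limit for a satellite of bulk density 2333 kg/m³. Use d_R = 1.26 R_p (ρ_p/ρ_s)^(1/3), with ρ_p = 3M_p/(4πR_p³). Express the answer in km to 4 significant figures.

5083 km

ρ_p = 3M_p/(4πR_p³) = 3 × (6.417 × 10²³) / (4π × (3.390 × 10⁶ m)³) = 3932 kg/m³
d_R = 1.26 × 3390 km × (3932/2333)^(1/3)
    = 5083 km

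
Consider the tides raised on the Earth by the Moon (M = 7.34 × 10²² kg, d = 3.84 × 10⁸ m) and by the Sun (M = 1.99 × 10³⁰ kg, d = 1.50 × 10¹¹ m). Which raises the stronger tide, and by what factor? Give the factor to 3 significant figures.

The Moon, by a factor of ≈ 2.20

The tide-raising term goes as M/d³ (the gradient of a 1/d² field).
The Moon: (7.34 × 10²²) / (3.84 × 10⁸)³ = 1.296 × 10⁻³
The Sun: (1.99 × 10³⁰) / (1.50 × 10¹¹)³ = 5.896 × 10⁻⁴
Ratio (larger/smaller) = 2.20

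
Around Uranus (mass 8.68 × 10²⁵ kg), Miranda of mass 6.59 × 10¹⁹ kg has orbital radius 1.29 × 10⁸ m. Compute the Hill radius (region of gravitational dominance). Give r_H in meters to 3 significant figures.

8.16 × 10⁵ m

r_H ≈ a (m/3M)^(1/3)
    = (1.29 × 10⁸) × (6.59 × 10¹⁹ / (3 × 8.68 × 10²⁵))^(1/3)
    = 8.16 × 10⁵ m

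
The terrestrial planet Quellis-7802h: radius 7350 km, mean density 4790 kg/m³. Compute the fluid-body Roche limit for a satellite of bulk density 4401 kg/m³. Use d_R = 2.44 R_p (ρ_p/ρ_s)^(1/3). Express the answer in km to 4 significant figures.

18450 km

d_R = 2.44 × 7350 km × (4790/4401)^(1/3)
    = 18450 km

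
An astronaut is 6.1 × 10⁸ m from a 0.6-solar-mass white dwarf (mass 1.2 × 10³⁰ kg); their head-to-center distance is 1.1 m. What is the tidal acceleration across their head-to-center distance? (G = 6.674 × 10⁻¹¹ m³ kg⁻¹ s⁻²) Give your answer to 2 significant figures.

7.8 × 10⁻⁷ m/s²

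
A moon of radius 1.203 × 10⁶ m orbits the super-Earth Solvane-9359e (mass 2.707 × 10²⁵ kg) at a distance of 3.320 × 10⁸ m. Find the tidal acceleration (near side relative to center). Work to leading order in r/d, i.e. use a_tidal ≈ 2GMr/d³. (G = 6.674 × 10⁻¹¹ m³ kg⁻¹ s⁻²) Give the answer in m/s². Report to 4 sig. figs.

Δg = 2GMr/d³
   = 2 × (6.674 × 10⁻¹¹) × (2.707 × 10²⁵) × (1.203 × 10⁶) / (3.320 × 10⁸)³
   = 1.188 × 10⁻⁴ m/s²

1.188 × 10⁻⁴ m/s²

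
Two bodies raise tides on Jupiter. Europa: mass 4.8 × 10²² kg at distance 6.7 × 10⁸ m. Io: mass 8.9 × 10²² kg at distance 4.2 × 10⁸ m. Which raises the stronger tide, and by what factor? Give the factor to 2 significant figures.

Tidal stretch scales as M/d³; compute that for each body.
Europa: (4.8 × 10²²) / (6.7 × 10⁸)³ = 1.596 × 10⁻⁴
Io: (8.9 × 10²²) / (4.2 × 10⁸)³ = 1.201 × 10⁻³
Ratio (larger/smaller) = 7.5

Io, by a factor of ≈ 7.5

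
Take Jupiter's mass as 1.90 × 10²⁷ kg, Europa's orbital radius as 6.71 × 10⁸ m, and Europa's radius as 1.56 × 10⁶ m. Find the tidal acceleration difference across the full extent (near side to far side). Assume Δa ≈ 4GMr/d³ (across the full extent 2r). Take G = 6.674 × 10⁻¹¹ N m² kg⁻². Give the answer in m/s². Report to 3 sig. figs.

2.62 × 10⁻³ m/s²

The field gradient is 2GM/d³; across the full diameter 2r the difference is 4GMr/d³.
Δg = 4GMr/d³
   = 4 × (6.674 × 10⁻¹¹) × (1.90 × 10²⁷) × (1.56 × 10⁶) / (6.71 × 10⁸)³
   = 2.62 × 10⁻³ m/s²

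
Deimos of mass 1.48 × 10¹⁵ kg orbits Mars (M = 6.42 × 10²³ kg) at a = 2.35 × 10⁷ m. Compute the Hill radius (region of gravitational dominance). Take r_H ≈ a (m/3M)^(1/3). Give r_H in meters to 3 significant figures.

r_H ≈ a (m/3M)^(1/3)
    = (2.35 × 10⁷) × (1.48 × 10¹⁵ / (3 × 6.42 × 10²³))^(1/3)
    = 2.15 × 10⁴ m

2.15 × 10⁴ m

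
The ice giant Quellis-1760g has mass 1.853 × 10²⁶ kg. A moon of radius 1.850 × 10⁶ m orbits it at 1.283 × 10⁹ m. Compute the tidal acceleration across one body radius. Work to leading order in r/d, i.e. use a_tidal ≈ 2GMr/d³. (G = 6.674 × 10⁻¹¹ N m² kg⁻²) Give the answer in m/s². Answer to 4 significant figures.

Δa = 2GMr/d³
   = 2 × (6.674 × 10⁻¹¹) × (1.853 × 10²⁶) × (1.850 × 10⁶) / (1.283 × 10⁹)³
   = 2.167 × 10⁻⁵ m/s²

2.167 × 10⁻⁵ m/s²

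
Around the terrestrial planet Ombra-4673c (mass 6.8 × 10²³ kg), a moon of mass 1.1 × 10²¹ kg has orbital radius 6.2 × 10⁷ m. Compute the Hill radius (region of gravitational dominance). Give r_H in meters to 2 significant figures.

5.0 × 10⁶ m

r_H ≈ a (m/3M)^(1/3)
    = (6.2 × 10⁷) × (1.1 × 10²¹ / (3 × 6.8 × 10²³))^(1/3)
    = 5.0 × 10⁶ m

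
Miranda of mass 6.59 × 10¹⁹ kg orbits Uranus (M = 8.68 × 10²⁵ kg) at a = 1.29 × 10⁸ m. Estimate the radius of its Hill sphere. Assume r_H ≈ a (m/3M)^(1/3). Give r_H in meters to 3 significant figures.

8.16 × 10⁵ m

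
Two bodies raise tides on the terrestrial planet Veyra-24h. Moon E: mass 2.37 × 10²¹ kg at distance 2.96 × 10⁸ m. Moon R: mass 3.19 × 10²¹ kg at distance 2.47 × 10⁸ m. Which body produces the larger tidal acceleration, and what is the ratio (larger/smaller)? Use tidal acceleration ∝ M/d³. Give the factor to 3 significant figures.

Tidal acceleration ∝ M/d³, so compare M/d³ for each.
Moon E: (2.37 × 10²¹) / (2.96 × 10⁸)³ = 9.138 × 10⁻⁵
Moon R: (3.19 × 10²¹) / (2.47 × 10⁸)³ = 2.117 × 10⁻⁴
Ratio (larger/smaller) = 2.32

Moon R, by a factor of ≈ 2.32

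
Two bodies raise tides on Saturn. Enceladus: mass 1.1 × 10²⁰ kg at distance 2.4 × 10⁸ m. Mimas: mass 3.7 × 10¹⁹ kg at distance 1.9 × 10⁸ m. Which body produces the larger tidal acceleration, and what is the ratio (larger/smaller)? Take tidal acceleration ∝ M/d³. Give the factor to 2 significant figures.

Tidal acceleration ∝ M/d³, so compare M/d³ for each.
Enceladus: (1.1 × 10²⁰) / (2.4 × 10⁸)³ = 7.957 × 10⁻⁶
Mimas: (3.7 × 10¹⁹) / (1.9 × 10⁸)³ = 5.394 × 10⁻⁶
Ratio (larger/smaller) = 1.5

Enceladus, by a factor of ≈ 1.5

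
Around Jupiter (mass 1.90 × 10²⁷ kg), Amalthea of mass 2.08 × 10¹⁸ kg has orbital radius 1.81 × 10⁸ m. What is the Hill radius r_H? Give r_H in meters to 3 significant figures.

r_H ≈ a (m/3M)^(1/3)
    = (1.81 × 10⁸) × (2.08 × 10¹⁸ / (3 × 1.90 × 10²⁷))^(1/3)
    = 1.29 × 10⁵ m

1.29 × 10⁵ m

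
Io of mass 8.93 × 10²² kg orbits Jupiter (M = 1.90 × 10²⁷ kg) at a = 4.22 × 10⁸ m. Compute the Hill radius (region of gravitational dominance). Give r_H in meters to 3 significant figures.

1.06 × 10⁷ m

r_H ≈ a (m/3M)^(1/3)
    = (4.22 × 10⁸) × (8.93 × 10²² / (3 × 1.90 × 10²⁷))^(1/3)
    = 1.06 × 10⁷ m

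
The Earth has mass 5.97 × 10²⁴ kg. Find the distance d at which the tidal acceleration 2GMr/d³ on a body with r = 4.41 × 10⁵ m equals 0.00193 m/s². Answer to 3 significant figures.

5.67 × 10⁷ m

2GMr/d³ = a_tidal  ⇒  d = (2GMr / a_tidal)^(1/3)
d = (2 × 6.674×10⁻¹¹ × (5.97 × 10²⁴) × (4.41 × 10⁵) / (0.00193))^(1/3)
  = 5.67 × 10⁷ m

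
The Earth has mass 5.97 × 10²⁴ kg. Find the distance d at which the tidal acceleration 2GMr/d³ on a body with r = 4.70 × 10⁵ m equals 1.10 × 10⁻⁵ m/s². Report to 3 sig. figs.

3.24 × 10⁸ m

2GMr/d³ = a_tidal  ⇒  d = (2GMr / a_tidal)^(1/3)
d = (2 × 6.674×10⁻¹¹ × (5.97 × 10²⁴) × (4.70 × 10⁵) / (1.10 × 10⁻⁵))^(1/3)
  = 3.24 × 10⁸ m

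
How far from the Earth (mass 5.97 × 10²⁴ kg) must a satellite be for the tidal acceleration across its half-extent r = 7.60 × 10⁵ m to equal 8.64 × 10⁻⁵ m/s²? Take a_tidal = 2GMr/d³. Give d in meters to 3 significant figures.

2GMr/d³ = a_tidal  ⇒  d = (2GMr / a_tidal)^(1/3)
d = (2 × 6.674×10⁻¹¹ × (5.97 × 10²⁴) × (7.60 × 10⁵) / (8.64 × 10⁻⁵))^(1/3)
  = 1.91 × 10⁸ m

1.91 × 10⁸ m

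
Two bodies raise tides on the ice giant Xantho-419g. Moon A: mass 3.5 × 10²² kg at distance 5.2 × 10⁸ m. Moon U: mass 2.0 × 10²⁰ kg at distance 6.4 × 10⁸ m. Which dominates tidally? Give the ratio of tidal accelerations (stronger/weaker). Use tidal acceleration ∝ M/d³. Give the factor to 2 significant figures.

The tide-raising term goes as M/d³ (the gradient of a 1/d² field).
Moon A: (3.5 × 10²²) / (5.2 × 10⁸)³ = 2.489 × 10⁻⁴
Moon U: (2.0 × 10²⁰) / (6.4 × 10⁸)³ = 7.629 × 10⁻⁷
Ratio (larger/smaller) = 330

Moon A, by a factor of ≈ 330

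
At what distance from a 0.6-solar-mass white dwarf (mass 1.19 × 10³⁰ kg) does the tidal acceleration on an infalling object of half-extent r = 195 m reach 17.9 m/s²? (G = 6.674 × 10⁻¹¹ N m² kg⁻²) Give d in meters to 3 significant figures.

2GMr/d³ = a_tidal  ⇒  d = (2GMr / a_tidal)^(1/3)
d = (2 × 6.674×10⁻¹¹ × (1.19 × 10³⁰) × (195) / (17.9))^(1/3)
  = 1.20 × 10⁷ m

1.20 × 10⁷ m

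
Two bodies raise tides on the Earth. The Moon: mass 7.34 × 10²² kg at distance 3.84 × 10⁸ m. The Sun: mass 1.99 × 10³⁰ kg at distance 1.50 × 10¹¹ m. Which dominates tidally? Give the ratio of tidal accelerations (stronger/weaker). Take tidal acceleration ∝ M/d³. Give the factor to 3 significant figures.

Tidal stretch scales as M/d³; compute that for each body.
The Moon: (7.34 × 10²²) / (3.84 × 10⁸)³ = 1.296 × 10⁻³
The Sun: (1.99 × 10³⁰) / (1.50 × 10¹¹)³ = 5.896 × 10⁻⁴
Ratio (larger/smaller) = 2.20

The Moon, by a factor of ≈ 2.20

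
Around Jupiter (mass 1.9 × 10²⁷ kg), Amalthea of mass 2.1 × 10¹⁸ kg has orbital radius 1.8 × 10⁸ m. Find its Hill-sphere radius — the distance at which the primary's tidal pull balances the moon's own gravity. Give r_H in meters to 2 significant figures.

1.3 × 10⁵ m

r_H ≈ a (m/3M)^(1/3)
    = (1.8 × 10⁸) × (2.1 × 10¹⁸ / (3 × 1.9 × 10²⁷))^(1/3)
    = 1.3 × 10⁵ m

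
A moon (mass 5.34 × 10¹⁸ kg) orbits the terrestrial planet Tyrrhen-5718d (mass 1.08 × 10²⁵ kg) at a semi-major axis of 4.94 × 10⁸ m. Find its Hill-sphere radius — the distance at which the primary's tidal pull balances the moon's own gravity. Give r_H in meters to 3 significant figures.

2.71 × 10⁶ m

r_H ≈ a (m/3M)^(1/3)
    = (4.94 × 10⁸) × (5.34 × 10¹⁸ / (3 × 1.08 × 10²⁵))^(1/3)
    = 2.71 × 10⁶ m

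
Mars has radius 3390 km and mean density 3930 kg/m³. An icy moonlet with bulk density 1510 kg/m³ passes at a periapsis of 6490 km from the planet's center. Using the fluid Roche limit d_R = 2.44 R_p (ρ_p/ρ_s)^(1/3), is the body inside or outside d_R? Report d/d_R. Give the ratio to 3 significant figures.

inside; d/d_R ≈ 0.570

d_R = 2.44 × (3390 km) × (3930/1510)^(1/3) = 11380 km
d/d_R = (6490) / (11380) = 0.570
Since d/d_R < 1, the body is inside the Roche limit.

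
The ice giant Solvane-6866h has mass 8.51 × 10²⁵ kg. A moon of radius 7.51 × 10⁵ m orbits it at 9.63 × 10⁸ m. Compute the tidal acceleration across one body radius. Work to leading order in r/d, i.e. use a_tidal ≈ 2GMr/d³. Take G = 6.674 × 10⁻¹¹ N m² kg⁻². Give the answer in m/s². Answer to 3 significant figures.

a_tidal = 2GMr/d³
        = 2 × (6.674 × 10⁻¹¹) × (8.51 × 10²⁵) × (7.51 × 10⁵) / (9.63 × 10⁸)³
        = 9.55 × 10⁻⁶ m/s²

9.55 × 10⁻⁶ m/s²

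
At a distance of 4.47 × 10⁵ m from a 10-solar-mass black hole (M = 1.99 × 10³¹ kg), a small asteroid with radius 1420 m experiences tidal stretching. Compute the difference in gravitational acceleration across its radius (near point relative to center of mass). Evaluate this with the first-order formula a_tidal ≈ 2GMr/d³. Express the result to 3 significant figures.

4.22 × 10⁷ m/s²

Since r ≪ d, expand the inverse-square field across one radius to get the leading 2GMr/d³ term.
Δg = 2GMr/d³
   = 2 × (6.674 × 10⁻¹¹) × (1.99 × 10³¹) × (1420) / (4.47 × 10⁵)³
   = 4.22 × 10⁷ m/s²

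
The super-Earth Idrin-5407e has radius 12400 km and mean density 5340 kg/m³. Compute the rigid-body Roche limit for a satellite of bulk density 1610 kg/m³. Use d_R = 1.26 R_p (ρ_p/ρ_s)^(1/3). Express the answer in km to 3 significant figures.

d_R = 1.26 × 12400 km × (5340/1610)^(1/3)
    = 23300 km

23300 km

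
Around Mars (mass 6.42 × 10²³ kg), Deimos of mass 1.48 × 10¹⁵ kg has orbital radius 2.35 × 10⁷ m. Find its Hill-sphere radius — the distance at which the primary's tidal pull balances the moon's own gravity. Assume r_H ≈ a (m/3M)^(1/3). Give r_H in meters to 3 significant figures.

r_H ≈ a (m/3M)^(1/3)
    = (2.35 × 10⁷) × (1.48 × 10¹⁵ / (3 × 6.42 × 10²³))^(1/3)
    = 2.15 × 10⁴ m

2.15 × 10⁴ m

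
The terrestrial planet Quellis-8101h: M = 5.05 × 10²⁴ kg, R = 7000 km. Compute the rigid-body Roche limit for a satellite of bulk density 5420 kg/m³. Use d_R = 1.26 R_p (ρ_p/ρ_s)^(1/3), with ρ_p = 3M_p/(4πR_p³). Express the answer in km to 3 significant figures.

7630 km

ρ_p = 3M_p/(4πR_p³) = 3 × (5.05 × 10²⁴) / (4π × (7.00 × 10⁶ m)³) = 3510 kg/m³
d_R = 1.26 × 7000 km × (3510/5420)^(1/3)
    = 7630 km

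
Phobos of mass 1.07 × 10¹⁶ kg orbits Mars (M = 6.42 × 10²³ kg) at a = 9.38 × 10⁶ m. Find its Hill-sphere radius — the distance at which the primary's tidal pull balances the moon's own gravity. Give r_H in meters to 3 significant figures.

r_H ≈ a (m/3M)^(1/3)
    = (9.38 × 10⁶) × (1.07 × 10¹⁶ / (3 × 6.42 × 10²³))^(1/3)
    = 1.66 × 10⁴ m

1.66 × 10⁴ m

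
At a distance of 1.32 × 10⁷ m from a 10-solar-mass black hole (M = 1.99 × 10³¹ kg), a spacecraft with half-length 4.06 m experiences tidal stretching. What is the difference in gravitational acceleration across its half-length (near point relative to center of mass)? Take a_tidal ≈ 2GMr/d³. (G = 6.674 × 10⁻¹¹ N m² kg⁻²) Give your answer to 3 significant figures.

4.69 m/s²

Since r ≪ d, expand the inverse-square field across one radius to get the leading 2GMr/d³ term.
Δa = 2GMr/d³
   = 2 × (6.674 × 10⁻¹¹) × (1.99 × 10³¹) × (4.06) / (1.32 × 10⁷)³
   = 4.69 m/s²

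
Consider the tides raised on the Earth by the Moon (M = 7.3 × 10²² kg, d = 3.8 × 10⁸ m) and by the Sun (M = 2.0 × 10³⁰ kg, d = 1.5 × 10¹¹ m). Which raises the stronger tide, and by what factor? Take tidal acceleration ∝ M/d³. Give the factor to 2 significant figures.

Tidal stretch scales as M/d³; compute that for each body.
The Moon: (7.3 × 10²²) / (3.8 × 10⁸)³ = 1.330 × 10⁻³
The Sun: (2.0 × 10³⁰) / (1.5 × 10¹¹)³ = 5.926 × 10⁻⁴
Ratio (larger/smaller) = 2.2

The Moon, by a factor of ≈ 2.2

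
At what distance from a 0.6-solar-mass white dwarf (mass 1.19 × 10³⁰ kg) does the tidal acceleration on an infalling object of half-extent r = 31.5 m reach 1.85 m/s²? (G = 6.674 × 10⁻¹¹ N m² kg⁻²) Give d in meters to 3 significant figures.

2GMr/d³ = a_tidal  ⇒  d = (2GMr / a_tidal)^(1/3)
d = (2 × 6.674×10⁻¹¹ × (1.19 × 10³⁰) × (31.5) / (1.85))^(1/3)
  = 1.39 × 10⁷ m

1.39 × 10⁷ m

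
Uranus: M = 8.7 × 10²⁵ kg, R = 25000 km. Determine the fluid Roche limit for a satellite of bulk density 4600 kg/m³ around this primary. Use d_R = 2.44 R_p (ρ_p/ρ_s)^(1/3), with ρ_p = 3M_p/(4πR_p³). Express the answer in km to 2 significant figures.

ρ_p = 3M_p/(4πR_p³) = 3 × (8.7 × 10²⁵) / (4π × (2.5 × 10⁷ m)³) = 1300 kg/m³
d_R = 2.44 × 25000 km × (1300/4600)^(1/3)
    = 40000 km

40000 km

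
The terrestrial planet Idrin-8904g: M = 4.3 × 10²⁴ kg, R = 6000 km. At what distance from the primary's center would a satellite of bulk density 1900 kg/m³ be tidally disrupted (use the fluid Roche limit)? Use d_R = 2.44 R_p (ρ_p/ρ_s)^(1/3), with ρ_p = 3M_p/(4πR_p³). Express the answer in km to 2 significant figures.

ρ_p = 3M_p/(4πR_p³) = 3 × (4.3 × 10²⁴) / (4π × (6.0 × 10⁶ m)³) = 4800 kg/m³
d_R = 2.44 × 6000 km × (4800/1900)^(1/3)
    = 20000 km

20000 km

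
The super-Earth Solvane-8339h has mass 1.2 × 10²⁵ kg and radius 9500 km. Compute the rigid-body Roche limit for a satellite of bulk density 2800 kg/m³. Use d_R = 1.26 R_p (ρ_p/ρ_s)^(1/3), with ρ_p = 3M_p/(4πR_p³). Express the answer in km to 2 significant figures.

ρ_p = 3M_p/(4πR_p³) = 3 × (1.2 × 10²⁵) / (4π × (9.5 × 10⁶ m)³) = 3300 kg/m³
d_R = 1.26 × 9500 km × (3300/2800)^(1/3)
    = 13000 km

13000 km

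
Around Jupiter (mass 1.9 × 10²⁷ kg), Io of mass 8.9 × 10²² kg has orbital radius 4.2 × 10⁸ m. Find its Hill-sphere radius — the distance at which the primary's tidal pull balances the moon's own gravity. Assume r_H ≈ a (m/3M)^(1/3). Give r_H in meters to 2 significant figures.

r_H ≈ a (m/3M)^(1/3)
    = (4.2 × 10⁸) × (8.9 × 10²² / (3 × 1.9 × 10²⁷))^(1/3)
    = 1.0 × 10⁷ m

1.0 × 10⁷ m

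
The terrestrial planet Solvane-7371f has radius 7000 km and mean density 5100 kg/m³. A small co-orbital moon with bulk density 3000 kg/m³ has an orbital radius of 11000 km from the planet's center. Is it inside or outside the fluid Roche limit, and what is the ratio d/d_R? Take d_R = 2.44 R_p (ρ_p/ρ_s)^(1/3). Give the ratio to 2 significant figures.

d_R = 2.44 × (7000 km) × (5100/3000)^(1/3) = 20380 km
d/d_R = (11000) / (20380) = 0.54
Since d/d_R < 1, the body is inside the Roche limit.

inside; d/d_R ≈ 0.54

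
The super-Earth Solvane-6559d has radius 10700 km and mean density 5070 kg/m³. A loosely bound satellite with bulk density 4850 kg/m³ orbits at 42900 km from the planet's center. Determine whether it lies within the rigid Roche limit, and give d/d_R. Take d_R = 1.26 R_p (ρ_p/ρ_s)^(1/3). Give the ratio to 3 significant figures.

outside; d/d_R ≈ 3.14

d_R = 1.26 × (10700 km) × (5070/4850)^(1/3) = 13680 km
d/d_R = (42900) / (13680) = 3.14
Since d/d_R > 1, the body is outside the Roche limit.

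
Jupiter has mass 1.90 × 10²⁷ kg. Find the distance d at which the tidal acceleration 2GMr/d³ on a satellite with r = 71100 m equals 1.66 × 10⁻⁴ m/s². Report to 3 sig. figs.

2GMr/d³ = a_tidal  ⇒  d = (2GMr / a_tidal)^(1/3)
d = (2 × 6.674×10⁻¹¹ × (1.90 × 10²⁷) × (71100) / (1.66 × 10⁻⁴))^(1/3)
  = 4.77 × 10⁸ m

4.77 × 10⁸ m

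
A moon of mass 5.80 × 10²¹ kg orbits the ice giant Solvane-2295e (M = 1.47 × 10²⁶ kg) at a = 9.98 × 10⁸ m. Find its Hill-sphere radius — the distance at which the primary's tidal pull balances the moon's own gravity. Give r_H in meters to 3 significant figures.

2.36 × 10⁷ m

r_H ≈ a (m/3M)^(1/3)
    = (9.98 × 10⁸) × (5.80 × 10²¹ / (3 × 1.47 × 10²⁶))^(1/3)
    = 2.36 × 10⁷ m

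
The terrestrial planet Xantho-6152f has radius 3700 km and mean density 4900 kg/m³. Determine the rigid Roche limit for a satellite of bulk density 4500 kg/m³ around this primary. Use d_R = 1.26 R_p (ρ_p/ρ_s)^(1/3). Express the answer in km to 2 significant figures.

4800 km

d_R = 1.26 × 3700 km × (4900/4500)^(1/3)
    = 4800 km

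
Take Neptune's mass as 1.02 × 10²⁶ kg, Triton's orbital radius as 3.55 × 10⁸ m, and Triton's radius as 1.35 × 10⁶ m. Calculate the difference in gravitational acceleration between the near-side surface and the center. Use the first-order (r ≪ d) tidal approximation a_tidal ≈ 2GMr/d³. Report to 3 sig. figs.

4.11 × 10⁻⁴ m/s²

Δg = 2GMr/d³
   = 2 × (6.674 × 10⁻¹¹) × (1.02 × 10²⁶) × (1.35 × 10⁶) / (3.55 × 10⁸)³
   = 4.11 × 10⁻⁴ m/s²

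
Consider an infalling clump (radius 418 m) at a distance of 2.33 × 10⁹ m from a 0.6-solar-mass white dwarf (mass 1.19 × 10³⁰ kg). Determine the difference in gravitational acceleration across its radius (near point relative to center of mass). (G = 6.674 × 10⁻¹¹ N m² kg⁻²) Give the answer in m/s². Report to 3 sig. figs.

5.25 × 10⁻⁶ m/s²

Δa = 2GMr/d³
   = 2 × (6.674 × 10⁻¹¹) × (1.19 × 10³⁰) × (418) / (2.33 × 10⁹)³
   = 5.25 × 10⁻⁶ m/s²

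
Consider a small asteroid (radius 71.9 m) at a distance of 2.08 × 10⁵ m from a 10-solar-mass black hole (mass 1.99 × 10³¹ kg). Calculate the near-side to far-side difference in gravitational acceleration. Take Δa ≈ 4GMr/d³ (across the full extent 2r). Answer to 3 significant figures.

4.24 × 10⁷ m/s²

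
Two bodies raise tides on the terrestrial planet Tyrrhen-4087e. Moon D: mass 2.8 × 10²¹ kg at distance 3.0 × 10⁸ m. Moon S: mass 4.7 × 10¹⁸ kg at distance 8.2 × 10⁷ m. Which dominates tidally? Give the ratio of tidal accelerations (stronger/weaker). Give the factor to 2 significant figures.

Moon D, by a factor of ≈ 12

Compare M/d³ for the two perturbers:
Moon D: (2.8 × 10²¹) / (3.0 × 10⁸)³ = 1.037 × 10⁻⁴
Moon S: (4.7 × 10¹⁸) / (8.2 × 10⁷)³ = 8.524 × 10⁻⁶
Ratio (larger/smaller) = 12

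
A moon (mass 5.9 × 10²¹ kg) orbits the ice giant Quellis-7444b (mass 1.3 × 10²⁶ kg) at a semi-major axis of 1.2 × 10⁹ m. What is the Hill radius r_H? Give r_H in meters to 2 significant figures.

r_H ≈ a (m/3M)^(1/3)
    = (1.2 × 10⁹) × (5.9 × 10²¹ / (3 × 1.3 × 10²⁶))^(1/3)
    = 3.0 × 10⁷ m

3.0 × 10⁷ m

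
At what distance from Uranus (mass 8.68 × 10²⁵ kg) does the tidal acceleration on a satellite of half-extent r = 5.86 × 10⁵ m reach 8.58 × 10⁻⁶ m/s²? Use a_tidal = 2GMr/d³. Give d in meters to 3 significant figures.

9.25 × 10⁸ m

2GMr/d³ = a_tidal  ⇒  d = (2GMr / a_tidal)^(1/3)
d = (2 × 6.674×10⁻¹¹ × (8.68 × 10²⁵) × (5.86 × 10⁵) / (8.58 × 10⁻⁶))^(1/3)
  = 9.25 × 10⁸ m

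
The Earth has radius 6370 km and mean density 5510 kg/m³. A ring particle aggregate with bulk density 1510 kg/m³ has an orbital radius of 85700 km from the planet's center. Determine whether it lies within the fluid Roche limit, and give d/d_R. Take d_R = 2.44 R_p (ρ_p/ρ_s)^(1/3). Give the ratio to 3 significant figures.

outside; d/d_R ≈ 3.58

d_R = 2.44 × (6370 km) × (5510/1510)^(1/3) = 23930 km
d/d_R = (85700) / (23930) = 3.58
Since d/d_R > 1, the body is outside the Roche limit.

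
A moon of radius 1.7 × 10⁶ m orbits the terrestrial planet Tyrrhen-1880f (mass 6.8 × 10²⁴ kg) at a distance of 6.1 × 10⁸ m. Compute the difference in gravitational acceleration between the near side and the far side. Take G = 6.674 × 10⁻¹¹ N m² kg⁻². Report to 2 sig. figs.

1.4 × 10⁻⁵ m/s²

a_tidal = 4GMr/d³
        = 4 × (6.674 × 10⁻¹¹) × (6.8 × 10²⁴) × (1.7 × 10⁶) / (6.1 × 10⁸)³
        = 1.4 × 10⁻⁵ m/s²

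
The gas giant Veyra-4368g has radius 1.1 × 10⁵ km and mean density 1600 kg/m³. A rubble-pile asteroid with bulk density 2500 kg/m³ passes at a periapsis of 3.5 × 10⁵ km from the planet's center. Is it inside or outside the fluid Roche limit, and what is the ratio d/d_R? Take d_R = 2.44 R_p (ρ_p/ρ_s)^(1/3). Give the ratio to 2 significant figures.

d_R = 2.44 × (1.1 × 10⁵ km) × (1600/2500)^(1/3) = 2.313 × 10⁵ km
d/d_R = (3.5 × 10⁵) / (2.313 × 10⁵) = 1.5
Since d/d_R > 1, the body is outside the Roche limit.

outside; d/d_R ≈ 1.5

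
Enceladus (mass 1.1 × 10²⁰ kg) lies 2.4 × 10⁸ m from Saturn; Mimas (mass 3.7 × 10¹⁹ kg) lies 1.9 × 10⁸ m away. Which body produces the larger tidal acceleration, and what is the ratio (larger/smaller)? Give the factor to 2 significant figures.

Enceladus, by a factor of ≈ 1.5

Tidal acceleration ∝ M/d³, so compare M/d³ for each.
Enceladus: (1.1 × 10²⁰) / (2.4 × 10⁸)³ = 7.957 × 10⁻⁶
Mimas: (3.7 × 10¹⁹) / (1.9 × 10⁸)³ = 5.394 × 10⁻⁶
Ratio (larger/smaller) = 1.5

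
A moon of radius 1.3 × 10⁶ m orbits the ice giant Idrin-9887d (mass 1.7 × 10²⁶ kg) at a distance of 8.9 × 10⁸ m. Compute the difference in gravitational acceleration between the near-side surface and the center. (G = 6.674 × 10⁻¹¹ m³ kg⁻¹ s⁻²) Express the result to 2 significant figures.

4.2 × 10⁻⁵ m/s²

Δa = 2GMr/d³
   = 2 × (6.674 × 10⁻¹¹) × (1.7 × 10²⁶) × (1.3 × 10⁶) / (8.9 × 10⁸)³
   = 4.2 × 10⁻⁵ m/s²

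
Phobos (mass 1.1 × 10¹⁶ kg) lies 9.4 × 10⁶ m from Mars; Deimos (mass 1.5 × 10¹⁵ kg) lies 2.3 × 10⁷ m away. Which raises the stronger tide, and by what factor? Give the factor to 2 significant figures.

Tidal acceleration ∝ M/d³, so compare M/d³ for each.
Phobos: (1.1 × 10¹⁶) / (9.4 × 10⁶)³ = 1.324 × 10⁻⁵
Deimos: (1.5 × 10¹⁵) / (2.3 × 10⁷)³ = 1.233 × 10⁻⁷
Ratio (larger/smaller) = 110

Phobos, by a factor of ≈ 110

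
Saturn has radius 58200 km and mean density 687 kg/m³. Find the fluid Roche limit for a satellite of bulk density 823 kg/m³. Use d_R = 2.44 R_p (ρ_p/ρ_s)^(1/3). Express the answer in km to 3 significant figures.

1.34 × 10⁵ km

d_R = 2.44 × 58200 km × (687/823)^(1/3)
    = 1.34 × 10⁵ km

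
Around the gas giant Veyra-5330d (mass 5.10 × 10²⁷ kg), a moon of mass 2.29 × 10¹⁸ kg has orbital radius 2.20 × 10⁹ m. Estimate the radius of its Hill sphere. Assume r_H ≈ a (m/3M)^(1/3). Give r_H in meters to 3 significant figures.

1.17 × 10⁶ m

r_H ≈ a (m/3M)^(1/3)
    = (2.20 × 10⁹) × (2.29 × 10¹⁸ / (3 × 5.10 × 10²⁷))^(1/3)
    = 1.17 × 10⁶ m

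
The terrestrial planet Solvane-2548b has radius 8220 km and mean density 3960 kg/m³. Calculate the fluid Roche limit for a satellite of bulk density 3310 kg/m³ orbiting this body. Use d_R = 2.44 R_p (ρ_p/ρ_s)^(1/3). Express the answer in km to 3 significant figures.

21300 km

d_R = 2.44 × 8220 km × (3960/3310)^(1/3)
    = 21300 km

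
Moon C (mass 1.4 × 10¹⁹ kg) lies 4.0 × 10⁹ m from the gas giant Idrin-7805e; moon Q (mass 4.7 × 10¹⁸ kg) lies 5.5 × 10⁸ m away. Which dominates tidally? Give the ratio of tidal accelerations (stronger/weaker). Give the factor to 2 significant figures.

Moon Q, by a factor of ≈ 130

The tide-raising term goes as M/d³ (the gradient of a 1/d² field).
Moon C: (1.4 × 10¹⁹) / (4.0 × 10⁹)³ = 2.188 × 10⁻¹⁰
Moon Q: (4.7 × 10¹⁸) / (5.5 × 10⁸)³ = 2.825 × 10⁻⁸
Ratio (larger/smaller) = 130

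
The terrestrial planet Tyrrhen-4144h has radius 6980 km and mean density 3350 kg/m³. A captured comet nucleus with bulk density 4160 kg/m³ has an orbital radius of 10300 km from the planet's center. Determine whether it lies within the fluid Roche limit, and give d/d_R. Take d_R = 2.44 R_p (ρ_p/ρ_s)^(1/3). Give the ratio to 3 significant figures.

inside; d/d_R ≈ 0.650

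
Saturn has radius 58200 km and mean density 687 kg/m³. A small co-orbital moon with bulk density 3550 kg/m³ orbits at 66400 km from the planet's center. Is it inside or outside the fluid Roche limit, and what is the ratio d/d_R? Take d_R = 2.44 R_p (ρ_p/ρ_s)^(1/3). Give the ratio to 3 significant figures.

d_R = 2.44 × (58200 km) × (687/3550)^(1/3) = 82140 km
d/d_R = (66400) / (82140) = 0.808
Since d/d_R < 1, the body is inside the Roche limit.

inside; d/d_R ≈ 0.808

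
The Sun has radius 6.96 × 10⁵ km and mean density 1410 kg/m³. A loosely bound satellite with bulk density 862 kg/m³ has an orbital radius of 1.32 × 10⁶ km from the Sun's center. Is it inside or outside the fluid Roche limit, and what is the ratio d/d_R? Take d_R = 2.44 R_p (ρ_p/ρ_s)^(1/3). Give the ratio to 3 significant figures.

d_R = 2.44 × (6.96 × 10⁵ km) × (1410/862)^(1/3) = 2.001 × 10⁶ km
d/d_R = (1.32 × 10⁶) / (2.001 × 10⁶) = 0.660
Since d/d_R < 1, the body is inside the Roche limit.

inside; d/d_R ≈ 0.660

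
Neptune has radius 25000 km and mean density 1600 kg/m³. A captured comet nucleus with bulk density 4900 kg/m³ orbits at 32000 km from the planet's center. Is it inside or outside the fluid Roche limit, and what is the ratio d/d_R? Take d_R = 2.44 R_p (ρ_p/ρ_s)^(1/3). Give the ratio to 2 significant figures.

inside; d/d_R ≈ 0.76

d_R = 2.44 × (25000 km) × (1600/4900)^(1/3) = 42010 km
d/d_R = (32000) / (42010) = 0.76
Since d/d_R < 1, the body is inside the Roche limit.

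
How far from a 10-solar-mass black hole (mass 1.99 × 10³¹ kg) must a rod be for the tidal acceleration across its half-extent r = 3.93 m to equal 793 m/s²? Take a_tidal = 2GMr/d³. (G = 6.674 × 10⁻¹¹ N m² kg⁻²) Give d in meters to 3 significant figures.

2.36 × 10⁶ m

2GMr/d³ = a_tidal  ⇒  d = (2GMr / a_tidal)^(1/3)
d = (2 × 6.674×10⁻¹¹ × (1.99 × 10³¹) × (3.93) / (793))^(1/3)
  = 2.36 × 10⁶ m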